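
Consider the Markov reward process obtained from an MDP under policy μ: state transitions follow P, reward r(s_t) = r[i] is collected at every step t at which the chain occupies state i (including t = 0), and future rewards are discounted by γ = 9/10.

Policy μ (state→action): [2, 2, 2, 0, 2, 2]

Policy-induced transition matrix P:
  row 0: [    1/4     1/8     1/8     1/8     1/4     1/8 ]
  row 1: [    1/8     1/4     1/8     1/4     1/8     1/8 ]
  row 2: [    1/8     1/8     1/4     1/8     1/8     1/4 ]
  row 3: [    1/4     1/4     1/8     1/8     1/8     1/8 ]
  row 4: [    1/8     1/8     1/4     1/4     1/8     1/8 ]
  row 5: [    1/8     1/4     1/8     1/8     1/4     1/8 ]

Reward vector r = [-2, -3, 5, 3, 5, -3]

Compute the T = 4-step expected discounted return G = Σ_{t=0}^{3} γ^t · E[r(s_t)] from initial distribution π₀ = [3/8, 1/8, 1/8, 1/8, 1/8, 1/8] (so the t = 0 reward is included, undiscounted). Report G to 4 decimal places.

t=0: π = [0.3750, 0.1250, 0.1250, 0.1250, 0.1250, 0.1250], E[r] = 0.1250, γ^t·E[r] = 0.125000, running G = 0.125000
t=1: π = [0.1875, 0.1719, 0.1563, 0.1563, 0.1875, 0.1406], E[r] = 0.8750, γ^t·E[r] = 0.787500, running G = 0.912500
t=2: π = [0.1680, 0.1836, 0.1680, 0.1699, 0.1660, 0.1445], E[r] = 0.8594, γ^t·E[r] = 0.696094, running G = 1.608594
t=3: π = [0.1672, 0.1873, 0.1667, 0.1687, 0.1641, 0.1460], E[r] = 0.8259, γ^t·E[r] = 0.602101, running G = 2.210695

G = 2.2107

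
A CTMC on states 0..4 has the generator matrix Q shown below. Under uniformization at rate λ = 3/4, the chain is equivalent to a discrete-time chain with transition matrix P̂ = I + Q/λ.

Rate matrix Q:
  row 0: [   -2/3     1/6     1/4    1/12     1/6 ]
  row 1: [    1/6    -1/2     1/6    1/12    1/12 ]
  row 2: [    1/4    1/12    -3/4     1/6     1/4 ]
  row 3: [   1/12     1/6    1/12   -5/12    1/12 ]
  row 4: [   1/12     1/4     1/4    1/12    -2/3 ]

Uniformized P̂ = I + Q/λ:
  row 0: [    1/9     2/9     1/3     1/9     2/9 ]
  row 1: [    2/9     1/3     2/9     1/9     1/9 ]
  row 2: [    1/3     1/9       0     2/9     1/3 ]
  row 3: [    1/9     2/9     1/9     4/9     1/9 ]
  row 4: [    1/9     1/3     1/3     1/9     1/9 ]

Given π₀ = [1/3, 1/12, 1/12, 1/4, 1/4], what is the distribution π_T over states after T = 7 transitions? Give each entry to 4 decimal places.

t=0: π = [0.3333, 0.0833, 0.0833, 0.2500, 0.2500]
t=1: π = [0.1389, 0.2500, 0.2407, 0.2037, 0.1667]
t=2: π = [0.1924, 0.2418, 0.1800, 0.2058, 0.1800]
t=3: π = [0.1780, 0.2491, 0.2007, 0.1997, 0.1725]
t=4: π = [0.1834, 0.2468, 0.1944, 0.2000, 0.1755]
t=5: π = [0.1817, 0.2475, 0.1967, 0.1994, 0.1747]
t=6: π = [0.1823, 0.2473, 0.1960, 0.1994, 0.1750]
t=7: π = [0.1821, 0.2474, 0.1962, 0.1994, 0.1749]

π = [0.1821, 0.2474, 0.1962, 0.1994, 0.1749]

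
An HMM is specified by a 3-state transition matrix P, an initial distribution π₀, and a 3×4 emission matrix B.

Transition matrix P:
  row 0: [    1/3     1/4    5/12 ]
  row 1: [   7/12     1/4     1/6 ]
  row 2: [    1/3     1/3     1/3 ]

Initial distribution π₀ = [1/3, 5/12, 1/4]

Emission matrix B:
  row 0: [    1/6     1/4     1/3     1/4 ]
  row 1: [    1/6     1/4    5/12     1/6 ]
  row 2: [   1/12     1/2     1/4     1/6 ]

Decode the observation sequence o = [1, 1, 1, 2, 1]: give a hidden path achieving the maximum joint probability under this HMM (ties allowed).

path = [2, 2, 2, 0, 2]

t=0: δ = [8.333e-02, 1.042e-01, 1.250e-01]  (obs o_0=1)
t=1: δ = [1.519e-02, 1.042e-02, 2.083e-02]  ψ = [1, 2, 2]  (obs o_1=1)
t=2: δ = [1.736e-03, 1.736e-03, 3.472e-03]  ψ = [2, 2, 2]  (obs o_2=1)
t=3: δ = [3.858e-04, 4.823e-04, 2.894e-04]  ψ = [2, 2, 2]  (obs o_3=2)
t=4: δ = [7.033e-05, 3.014e-05, 8.038e-05]  ψ = [1, 1, 0]  (obs o_4=1)
backtrack: best end state = 2; path = [2, 2, 2, 0, 2]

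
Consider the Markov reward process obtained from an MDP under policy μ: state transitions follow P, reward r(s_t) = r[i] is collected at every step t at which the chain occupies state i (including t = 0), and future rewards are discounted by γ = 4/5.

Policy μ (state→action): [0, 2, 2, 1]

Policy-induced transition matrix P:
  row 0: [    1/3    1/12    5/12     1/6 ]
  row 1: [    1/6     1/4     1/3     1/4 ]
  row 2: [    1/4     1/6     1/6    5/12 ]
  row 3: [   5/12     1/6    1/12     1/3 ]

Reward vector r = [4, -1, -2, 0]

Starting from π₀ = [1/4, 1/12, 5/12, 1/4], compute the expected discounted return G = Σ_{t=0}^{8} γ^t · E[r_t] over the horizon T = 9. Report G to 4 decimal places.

G = 2.1162

t=0: π = [0.2500, 0.0833, 0.4167, 0.2500], E[r] = 0.0833, γ^t·E[r] = 0.083333, running G = 0.083333
t=1: π = [0.3056, 0.1528, 0.2222, 0.3194], E[r] = 0.6250, γ^t·E[r] = 0.500000, running G = 0.583333
t=2: π = [0.3160, 0.1539, 0.2419, 0.2882], E[r] = 0.6262, γ^t·E[r] = 0.400741, running G = 0.984074
t=3: π = [0.3115, 0.1532, 0.2473, 0.2880], E[r] = 0.5984, γ^t·E[r] = 0.306370, running G = 1.290444
t=4: π = [0.3112, 0.1535, 0.2461, 0.2893], E[r] = 0.5992, γ^t·E[r] = 0.245419, running G = 1.535863
t=5: π = [0.3114, 0.1535, 0.2459, 0.2892], E[r] = 0.6000, γ^t·E[r] = 0.196612, running G = 1.732475
t=6: π = [0.3113, 0.1535, 0.2460, 0.2891], E[r] = 0.5999, γ^t·E[r] = 0.157260, running G = 1.889735
t=7: π = [0.3113, 0.1535, 0.2460, 0.2891], E[r] = 0.5999, γ^t·E[r] = 0.125802, running G = 2.015537
t=8: π = [0.3113, 0.1535, 0.2460, 0.2891], E[r] = 0.5999, γ^t·E[r] = 0.100643, running G = 2.116180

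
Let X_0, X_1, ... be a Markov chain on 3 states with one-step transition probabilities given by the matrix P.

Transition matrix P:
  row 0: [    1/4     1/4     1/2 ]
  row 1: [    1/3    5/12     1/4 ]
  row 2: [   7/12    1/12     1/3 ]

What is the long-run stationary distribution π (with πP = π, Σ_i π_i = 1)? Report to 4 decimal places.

Balance equations π_j = Σ_i π_i·P[i][j]:
  π_0 = 1/4·π_0 + 1/3·π_1 + 7/12·π_2
  π_1 = 1/4·π_0 + 5/12·π_1 + 1/12·π_2
  normalize: π_0 + π_1 + π_2 = 1
Solving the linear system gives exactly π = [53/134, 15/67, 51/134].

π = [0.3955, 0.2239, 0.3806]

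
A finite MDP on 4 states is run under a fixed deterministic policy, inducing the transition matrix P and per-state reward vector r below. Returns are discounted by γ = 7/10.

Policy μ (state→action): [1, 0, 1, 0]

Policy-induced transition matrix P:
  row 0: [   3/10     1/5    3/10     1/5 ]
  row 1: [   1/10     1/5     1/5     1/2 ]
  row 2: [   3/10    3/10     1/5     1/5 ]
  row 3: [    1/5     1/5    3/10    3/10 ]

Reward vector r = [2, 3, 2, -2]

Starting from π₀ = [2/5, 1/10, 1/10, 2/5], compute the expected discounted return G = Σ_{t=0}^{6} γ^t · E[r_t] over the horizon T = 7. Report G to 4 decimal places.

t=0: π = [0.4000, 0.1000, 0.1000, 0.4000], E[r] = 0.5000, γ^t·E[r] = 0.500000, running G = 0.500000
t=1: π = [0.2400, 0.2100, 0.2800, 0.2700], E[r] = 1.1300, γ^t·E[r] = 0.791000, running G = 1.291000
t=2: π = [0.2310, 0.2280, 0.2510, 0.2900], E[r] = 1.0680, γ^t·E[r] = 0.523320, running G = 1.814320
t=3: π = [0.2254, 0.2251, 0.2521, 0.2974], E[r] = 1.0355, γ^t·E[r] = 0.355177, running G = 2.169497
t=4: π = [0.2252, 0.2252, 0.2523, 0.2973], E[r] = 1.0361, γ^t·E[r] = 0.248775, running G = 2.418271
t=5: π = [0.2252, 0.2252, 0.2523, 0.2973], E[r] = 1.0361, γ^t·E[r] = 0.174132, running G = 2.592403
t=6: π = [0.2252, 0.2252, 0.2523, 0.2973], E[r] = 1.0360, γ^t·E[r] = 0.121889, running G = 2.714292

G = 2.7143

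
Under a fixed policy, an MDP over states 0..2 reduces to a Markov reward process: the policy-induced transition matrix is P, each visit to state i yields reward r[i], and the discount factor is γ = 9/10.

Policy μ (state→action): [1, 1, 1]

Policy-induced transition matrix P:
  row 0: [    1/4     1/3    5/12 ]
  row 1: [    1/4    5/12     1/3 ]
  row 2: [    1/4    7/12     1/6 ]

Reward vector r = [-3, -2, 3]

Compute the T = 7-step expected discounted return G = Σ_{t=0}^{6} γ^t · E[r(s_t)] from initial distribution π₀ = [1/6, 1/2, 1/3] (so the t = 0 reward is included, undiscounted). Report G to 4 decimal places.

G = -3.6341

t=0: π = [0.1667, 0.5000, 0.3333], E[r] = -0.5000, γ^t·E[r] = -0.500000, running G = -0.500000
t=1: π = [0.2500, 0.4583, 0.2917], E[r] = -0.7917, γ^t·E[r] = -0.712500, running G = -1.212500
t=2: π = [0.2500, 0.4444, 0.3056], E[r] = -0.7222, γ^t·E[r] = -0.585000, running G = -1.797500
t=3: π = [0.2500, 0.4468, 0.3032], E[r] = -0.7338, γ^t·E[r] = -0.534938, running G = -2.332438
t=4: π = [0.2500, 0.4464, 0.3036], E[r] = -0.7319, γ^t·E[r] = -0.480178, running G = -2.812616
t=5: π = [0.2500, 0.4464, 0.3036], E[r] = -0.7322, γ^t·E[r] = -0.432350, running G = -3.244966
t=6: π = [0.2500, 0.4464, 0.3036], E[r] = -0.7321, γ^t·E[r] = -0.389087, running G = -3.634052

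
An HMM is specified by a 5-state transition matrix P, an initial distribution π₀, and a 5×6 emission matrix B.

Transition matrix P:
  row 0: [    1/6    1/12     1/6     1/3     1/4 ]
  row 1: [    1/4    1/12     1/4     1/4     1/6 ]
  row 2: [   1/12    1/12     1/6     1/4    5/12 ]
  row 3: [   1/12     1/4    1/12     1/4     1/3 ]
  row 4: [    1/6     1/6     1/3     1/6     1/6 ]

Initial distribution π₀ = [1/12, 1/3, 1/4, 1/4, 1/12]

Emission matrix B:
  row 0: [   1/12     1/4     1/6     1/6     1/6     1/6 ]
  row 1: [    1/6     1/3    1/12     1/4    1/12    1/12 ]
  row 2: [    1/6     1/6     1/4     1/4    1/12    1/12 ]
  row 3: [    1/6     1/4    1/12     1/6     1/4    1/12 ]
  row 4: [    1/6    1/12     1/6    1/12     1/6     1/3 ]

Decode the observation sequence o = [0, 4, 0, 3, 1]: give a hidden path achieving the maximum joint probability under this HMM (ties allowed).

path = [1, 3, 4, 2, 3]

t=0: δ = [6.944e-03, 5.556e-02, 4.167e-02, 4.167e-02, 1.389e-02]  (obs o_0=0)
t=1: δ = [2.315e-03, 8.681e-04, 1.157e-03, 3.472e-03, 2.894e-03]  ψ = [1, 3, 1, 1, 2]  (obs o_1=4)
t=2: δ = [4.019e-05, 1.447e-04, 1.608e-04, 1.447e-04, 1.929e-04]  ψ = [4, 3, 4, 3, 3]  (obs o_2=0)
t=3: δ = [6.028e-06, 9.042e-06, 1.608e-05, 6.698e-06, 5.582e-06]  ψ = [1, 3, 4, 2, 2]  (obs o_3=3)
t=4: δ = [5.651e-07, 5.582e-07, 4.465e-07, 1.005e-06, 5.582e-07]  ψ = [1, 3, 2, 2, 2]  (obs o_4=1)
backtrack: best end state = 3; path = [1, 3, 4, 2, 3]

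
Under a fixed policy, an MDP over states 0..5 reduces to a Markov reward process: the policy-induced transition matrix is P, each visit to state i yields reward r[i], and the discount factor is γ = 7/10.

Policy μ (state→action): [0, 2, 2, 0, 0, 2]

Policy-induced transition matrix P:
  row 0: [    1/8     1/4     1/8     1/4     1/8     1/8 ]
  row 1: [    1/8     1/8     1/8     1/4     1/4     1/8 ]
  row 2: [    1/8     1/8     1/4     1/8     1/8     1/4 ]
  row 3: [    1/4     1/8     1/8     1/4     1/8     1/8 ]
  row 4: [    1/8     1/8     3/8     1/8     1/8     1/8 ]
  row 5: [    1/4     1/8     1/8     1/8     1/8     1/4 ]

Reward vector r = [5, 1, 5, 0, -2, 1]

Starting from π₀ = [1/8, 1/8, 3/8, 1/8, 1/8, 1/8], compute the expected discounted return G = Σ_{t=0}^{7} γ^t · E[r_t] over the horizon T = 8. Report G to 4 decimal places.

G = 6.3866

t=0: π = [0.1250, 0.1250, 0.3750, 0.1250, 0.1250, 0.1250], E[r] = 2.5000, γ^t·E[r] = 2.500000, running G = 2.500000
t=1: π = [0.1563, 0.1406, 0.2031, 0.1719, 0.1406, 0.1875], E[r] = 1.8438, γ^t·E[r] = 1.290625, running G = 3.790625
t=2: π = [0.1699, 0.1445, 0.1855, 0.1836, 0.1426, 0.1738], E[r] = 1.8105, γ^t·E[r] = 0.887168, running G = 4.677793
t=3: π = [0.1697, 0.1462, 0.1838, 0.1873, 0.1431, 0.1699], E[r] = 1.7976, γ^t·E[r] = 0.616579, running G = 5.294372
t=4: π = [0.1696, 0.1462, 0.1837, 0.1879, 0.1433, 0.1692], E[r] = 1.7958, γ^t·E[r] = 0.431181, running G = 5.725553
t=5: π = [0.1696, 0.1462, 0.1838, 0.1880, 0.1433, 0.1691], E[r] = 1.7959, γ^t·E[r] = 0.301839, running G = 6.027392
t=6: π = [0.1696, 0.1462, 0.1838, 0.1880, 0.1433, 0.1691], E[r] = 1.7959, γ^t·E[r] = 0.211287, running G = 6.238679
t=7: π = [0.1696, 0.1462, 0.1838, 0.1880, 0.1433, 0.1691], E[r] = 1.7959, γ^t·E[r] = 0.147901, running G = 6.386580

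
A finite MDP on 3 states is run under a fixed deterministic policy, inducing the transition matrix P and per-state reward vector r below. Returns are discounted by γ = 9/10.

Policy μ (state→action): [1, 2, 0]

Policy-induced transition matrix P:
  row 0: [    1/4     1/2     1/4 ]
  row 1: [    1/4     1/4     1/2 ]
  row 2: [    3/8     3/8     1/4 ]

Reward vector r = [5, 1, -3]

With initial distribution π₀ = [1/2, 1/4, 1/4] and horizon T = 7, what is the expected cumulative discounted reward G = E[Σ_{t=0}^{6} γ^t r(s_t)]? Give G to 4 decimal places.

G = 5.4205

t=0: π = [0.5000, 0.2500, 0.2500], E[r] = 2.0000, γ^t·E[r] = 2.000000, running G = 2.000000
t=1: π = [0.2813, 0.4063, 0.3125], E[r] = 0.8750, γ^t·E[r] = 0.787500, running G = 2.787500
t=2: π = [0.2891, 0.3594, 0.3516], E[r] = 0.7500, γ^t·E[r] = 0.607500, running G = 3.395000
t=3: π = [0.2939, 0.3662, 0.3398], E[r] = 0.8164, γ^t·E[r] = 0.595160, running G = 3.990160
t=4: π = [0.2925, 0.3660, 0.3416], E[r] = 0.8037, γ^t·E[r] = 0.527315, running G = 4.517475
t=5: π = [0.2927, 0.3658, 0.3415], E[r] = 0.8048, γ^t·E[r] = 0.475232, running G = 4.992707
t=6: π = [0.2927, 0.3659, 0.3415], E[r] = 0.8049, γ^t·E[r] = 0.427774, running G = 5.420481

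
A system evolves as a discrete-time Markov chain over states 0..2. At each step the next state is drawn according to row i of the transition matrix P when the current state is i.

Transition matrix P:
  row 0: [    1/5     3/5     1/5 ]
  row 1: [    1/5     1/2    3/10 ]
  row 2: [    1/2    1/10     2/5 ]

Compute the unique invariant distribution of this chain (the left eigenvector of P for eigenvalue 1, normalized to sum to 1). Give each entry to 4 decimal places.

π = [0.2903, 0.4086, 0.3011]

Balance equations π_j = Σ_i π_i·P[i][j]:
  π_0 = 1/5·π_0 + 1/5·π_1 + 1/2·π_2
  π_1 = 3/5·π_0 + 1/2·π_1 + 1/10·π_2
  normalize: π_0 + π_1 + π_2 = 1
Solving the linear system gives exactly π = [9/31, 38/93, 28/93].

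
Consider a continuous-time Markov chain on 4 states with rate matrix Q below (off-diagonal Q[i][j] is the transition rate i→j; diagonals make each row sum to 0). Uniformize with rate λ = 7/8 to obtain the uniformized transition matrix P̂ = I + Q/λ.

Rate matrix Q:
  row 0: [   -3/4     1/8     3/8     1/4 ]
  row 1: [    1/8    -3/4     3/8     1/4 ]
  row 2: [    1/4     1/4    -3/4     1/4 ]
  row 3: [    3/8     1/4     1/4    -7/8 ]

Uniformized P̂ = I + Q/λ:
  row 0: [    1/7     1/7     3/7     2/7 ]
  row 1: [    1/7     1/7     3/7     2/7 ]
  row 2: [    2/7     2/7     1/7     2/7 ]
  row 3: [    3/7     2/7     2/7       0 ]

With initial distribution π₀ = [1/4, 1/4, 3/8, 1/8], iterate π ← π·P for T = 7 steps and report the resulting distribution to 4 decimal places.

π = [0.2504, 0.2187, 0.3087, 0.2222]

t=0: π = [0.2500, 0.2500, 0.3750, 0.1250]
t=1: π = [0.2321, 0.2143, 0.3036, 0.2500]
t=2: π = [0.2577, 0.2219, 0.3061, 0.2143]
t=3: π = [0.2478, 0.2172, 0.3105, 0.2245]
t=4: π = [0.2514, 0.2193, 0.3078, 0.2216]
t=5: π = [0.2501, 0.2185, 0.3090, 0.2224]
t=6: π = [0.2505, 0.2188, 0.3085, 0.2222]
t=7: π = [0.2504, 0.2187, 0.3087, 0.2222]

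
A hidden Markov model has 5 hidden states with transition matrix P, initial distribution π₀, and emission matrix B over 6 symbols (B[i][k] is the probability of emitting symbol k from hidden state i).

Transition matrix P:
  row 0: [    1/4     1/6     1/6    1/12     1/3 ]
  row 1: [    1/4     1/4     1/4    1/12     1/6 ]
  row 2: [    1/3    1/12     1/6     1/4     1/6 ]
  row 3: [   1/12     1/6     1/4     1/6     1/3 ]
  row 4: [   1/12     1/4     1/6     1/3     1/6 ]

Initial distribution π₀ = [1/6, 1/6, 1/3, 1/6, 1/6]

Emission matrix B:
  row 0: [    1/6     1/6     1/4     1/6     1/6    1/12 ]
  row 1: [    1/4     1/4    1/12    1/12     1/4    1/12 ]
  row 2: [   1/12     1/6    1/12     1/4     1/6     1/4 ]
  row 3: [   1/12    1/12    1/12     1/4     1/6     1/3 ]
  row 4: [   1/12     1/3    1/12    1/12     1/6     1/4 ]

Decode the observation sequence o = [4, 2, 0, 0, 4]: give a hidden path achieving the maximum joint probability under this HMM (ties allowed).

path = [2, 0, 1, 1, 1]

t=0: δ = [2.778e-02, 4.167e-02, 5.556e-02, 2.778e-02, 2.778e-02]  (obs o_0=4)
t=1: δ = [4.630e-03, 8.681e-04, 8.681e-04, 1.157e-03, 7.716e-04]  ψ = [2, 1, 1, 2, 0]  (obs o_1=2)
t=2: δ = [1.929e-04, 1.929e-04, 6.430e-05, 3.215e-05, 1.286e-04]  ψ = [0, 0, 0, 0, 0]  (obs o_2=0)
t=3: δ = [8.038e-06, 1.206e-05, 4.019e-06, 3.572e-06, 5.358e-06]  ψ = [0, 1, 1, 4, 0]  (obs o_3=0)
t=4: δ = [5.023e-07, 7.535e-07, 5.023e-07, 2.977e-07, 4.465e-07]  ψ = [1, 1, 1, 4, 0]  (obs o_4=4)
backtrack: best end state = 1; path = [2, 0, 1, 1, 1]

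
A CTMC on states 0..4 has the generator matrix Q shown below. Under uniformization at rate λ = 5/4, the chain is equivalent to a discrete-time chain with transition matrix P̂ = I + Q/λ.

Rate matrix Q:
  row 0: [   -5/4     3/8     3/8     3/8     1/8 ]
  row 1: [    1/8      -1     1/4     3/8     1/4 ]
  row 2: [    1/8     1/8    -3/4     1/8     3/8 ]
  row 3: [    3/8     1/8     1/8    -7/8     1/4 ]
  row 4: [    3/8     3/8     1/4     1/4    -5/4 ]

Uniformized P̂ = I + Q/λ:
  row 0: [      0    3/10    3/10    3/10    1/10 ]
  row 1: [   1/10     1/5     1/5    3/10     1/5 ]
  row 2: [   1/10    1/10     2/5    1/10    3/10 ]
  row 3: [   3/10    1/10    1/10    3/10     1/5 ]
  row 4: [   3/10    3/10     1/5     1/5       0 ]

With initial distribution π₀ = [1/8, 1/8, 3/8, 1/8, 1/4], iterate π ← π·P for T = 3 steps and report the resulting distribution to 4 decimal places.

π = [0.1649, 0.1856, 0.2434, 0.2321, 0.1740]

t=0: π = [0.1250, 0.1250, 0.3750, 0.1250, 0.2500]
t=1: π = [0.1625, 0.1875, 0.2750, 0.2000, 0.1750]
t=2: π = [0.1588, 0.1863, 0.2513, 0.2275, 0.1763]
t=3: π = [0.1649, 0.1856, 0.2434, 0.2321, 0.1740]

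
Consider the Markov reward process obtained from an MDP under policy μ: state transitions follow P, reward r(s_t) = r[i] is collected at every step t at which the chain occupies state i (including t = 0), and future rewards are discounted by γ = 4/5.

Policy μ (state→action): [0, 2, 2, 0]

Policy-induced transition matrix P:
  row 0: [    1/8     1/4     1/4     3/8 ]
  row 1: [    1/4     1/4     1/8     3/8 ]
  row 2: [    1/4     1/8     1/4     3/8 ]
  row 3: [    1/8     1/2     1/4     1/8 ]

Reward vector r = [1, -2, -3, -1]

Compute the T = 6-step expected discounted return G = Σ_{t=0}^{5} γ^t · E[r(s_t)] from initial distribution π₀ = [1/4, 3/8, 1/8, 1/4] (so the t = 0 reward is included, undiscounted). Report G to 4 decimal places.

G = -4.7340

t=0: π = [0.2500, 0.3750, 0.1250, 0.2500], E[r] = -1.1250, γ^t·E[r] = -1.125000, running G = -1.125000
t=1: π = [0.1875, 0.2969, 0.2031, 0.3125], E[r] = -1.3281, γ^t·E[r] = -1.062500, running G = -2.187500
t=2: π = [0.1875, 0.3027, 0.2129, 0.2969], E[r] = -1.3535, γ^t·E[r] = -0.866250, running G = -3.053750
t=3: π = [0.1895, 0.2976, 0.2122, 0.3008], E[r] = -1.3430, γ^t·E[r] = -0.687625, running G = -3.741375
t=4: π = [0.1887, 0.2987, 0.2128, 0.2998], E[r] = -1.3468, γ^t·E[r] = -0.551663, running G = -4.293038
t=5: π = [0.1889, 0.2984, 0.2127, 0.3000], E[r] = -1.3458, γ^t·E[r] = -0.440996, running G = -4.734034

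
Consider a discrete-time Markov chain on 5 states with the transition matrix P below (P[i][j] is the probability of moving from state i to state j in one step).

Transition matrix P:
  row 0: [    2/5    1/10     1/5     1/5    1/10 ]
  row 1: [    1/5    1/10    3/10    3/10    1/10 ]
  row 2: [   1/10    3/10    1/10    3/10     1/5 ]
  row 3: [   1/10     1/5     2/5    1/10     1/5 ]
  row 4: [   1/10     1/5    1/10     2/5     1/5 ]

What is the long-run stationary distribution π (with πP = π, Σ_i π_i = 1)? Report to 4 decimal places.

π = [0.1696, 0.1872, 0.2293, 0.2496, 0.1643]

Balance equations π_j = Σ_i π_i·P[i][j]:
  π_0 = 2/5·π_0 + 1/5·π_1 + 1/10·π_2 + 1/10·π_3 + 1/10·π_4
  π_1 = 1/10·π_0 + 1/10·π_1 + 3/10·π_2 + 1/5·π_3 + 1/5·π_4
  π_2 = 1/5·π_0 + 3/10·π_1 + 1/10·π_2 + 2/5·π_3 + 1/10·π_4
  π_3 = 1/5·π_0 + 3/10·π_1 + 3/10·π_2 + 1/10·π_3 + 2/5·π_4
  normalize: π_0 + π_1 + π_2 + π_3 + π_4 = 1
Solving the linear system gives exactly π = [577/3402, 91/486, 130/567, 283/1134, 559/3402].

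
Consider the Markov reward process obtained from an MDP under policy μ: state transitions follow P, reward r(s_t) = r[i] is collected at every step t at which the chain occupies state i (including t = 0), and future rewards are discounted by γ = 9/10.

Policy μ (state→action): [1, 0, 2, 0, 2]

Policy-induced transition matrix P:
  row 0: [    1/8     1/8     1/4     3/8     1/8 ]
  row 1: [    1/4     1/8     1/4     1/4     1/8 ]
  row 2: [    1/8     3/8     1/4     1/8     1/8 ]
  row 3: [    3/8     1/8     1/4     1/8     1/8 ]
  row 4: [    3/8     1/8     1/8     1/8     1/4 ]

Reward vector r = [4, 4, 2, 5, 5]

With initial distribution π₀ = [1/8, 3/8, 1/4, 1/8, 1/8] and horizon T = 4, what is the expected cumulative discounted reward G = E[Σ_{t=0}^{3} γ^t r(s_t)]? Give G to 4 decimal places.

G = 13.2163

t=0: π = [0.1250, 0.3750, 0.2500, 0.1250, 0.1250], E[r] = 3.7500, γ^t·E[r] = 3.750000, running G = 3.750000
t=1: π = [0.2344, 0.1875, 0.2344, 0.2031, 0.1406], E[r] = 3.8750, γ^t·E[r] = 3.487500, running G = 7.237500
t=2: π = [0.2344, 0.1836, 0.2324, 0.2070, 0.1426], E[r] = 3.8848, γ^t·E[r] = 3.146660, running G = 10.384160
t=3: π = [0.2354, 0.1831, 0.2322, 0.2065, 0.1428], E[r] = 3.8850, γ^t·E[r] = 2.832172, running G = 13.216332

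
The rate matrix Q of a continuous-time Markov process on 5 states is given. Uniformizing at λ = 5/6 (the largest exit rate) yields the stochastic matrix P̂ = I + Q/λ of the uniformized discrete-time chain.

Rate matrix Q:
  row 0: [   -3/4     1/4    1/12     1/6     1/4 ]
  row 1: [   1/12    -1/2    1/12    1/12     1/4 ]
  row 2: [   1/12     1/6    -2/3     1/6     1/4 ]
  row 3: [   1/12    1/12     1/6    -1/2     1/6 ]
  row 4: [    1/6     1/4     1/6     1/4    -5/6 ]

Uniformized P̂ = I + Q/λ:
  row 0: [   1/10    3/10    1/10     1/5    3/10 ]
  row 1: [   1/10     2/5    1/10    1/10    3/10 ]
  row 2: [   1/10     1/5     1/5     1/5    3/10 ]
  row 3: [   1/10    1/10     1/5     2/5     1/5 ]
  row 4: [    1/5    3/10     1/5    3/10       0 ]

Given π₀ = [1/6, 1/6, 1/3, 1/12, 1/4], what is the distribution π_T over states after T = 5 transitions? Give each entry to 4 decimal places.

t=0: π = [0.1667, 0.1667, 0.3333, 0.0833, 0.2500]
t=1: π = [0.1250, 0.2667, 0.1667, 0.2250, 0.2167]
t=2: π = [0.1217, 0.2650, 0.1608, 0.2400, 0.2125]
t=3: π = [0.1213, 0.2624, 0.1613, 0.2428, 0.2123]
t=4: π = [0.1212, 0.2616, 0.1616, 0.2435, 0.2121]
t=5: π = [0.1212, 0.2613, 0.1617, 0.2438, 0.2120]

π = [0.1212, 0.2613, 0.1617, 0.2438, 0.2120]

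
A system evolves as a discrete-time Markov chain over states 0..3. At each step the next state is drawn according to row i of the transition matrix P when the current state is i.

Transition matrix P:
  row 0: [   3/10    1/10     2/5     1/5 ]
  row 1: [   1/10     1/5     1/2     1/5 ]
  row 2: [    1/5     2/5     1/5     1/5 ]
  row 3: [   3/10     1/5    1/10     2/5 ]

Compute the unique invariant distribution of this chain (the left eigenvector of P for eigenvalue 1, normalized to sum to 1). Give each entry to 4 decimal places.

π = [0.2238, 0.2357, 0.2905, 0.2500]

Balance equations π_j = Σ_i π_i·P[i][j]:
  π_0 = 3/10·π_0 + 1/10·π_1 + 1/5·π_2 + 3/10·π_3
  π_1 = 1/10·π_0 + 1/5·π_1 + 2/5·π_2 + 1/5·π_3
  π_2 = 2/5·π_0 + 1/2·π_1 + 1/5·π_2 + 1/10·π_3
  normalize: π_0 + π_1 + π_2 + π_3 = 1
Solving the linear system gives exactly π = [47/210, 33/140, 61/210, 1/4].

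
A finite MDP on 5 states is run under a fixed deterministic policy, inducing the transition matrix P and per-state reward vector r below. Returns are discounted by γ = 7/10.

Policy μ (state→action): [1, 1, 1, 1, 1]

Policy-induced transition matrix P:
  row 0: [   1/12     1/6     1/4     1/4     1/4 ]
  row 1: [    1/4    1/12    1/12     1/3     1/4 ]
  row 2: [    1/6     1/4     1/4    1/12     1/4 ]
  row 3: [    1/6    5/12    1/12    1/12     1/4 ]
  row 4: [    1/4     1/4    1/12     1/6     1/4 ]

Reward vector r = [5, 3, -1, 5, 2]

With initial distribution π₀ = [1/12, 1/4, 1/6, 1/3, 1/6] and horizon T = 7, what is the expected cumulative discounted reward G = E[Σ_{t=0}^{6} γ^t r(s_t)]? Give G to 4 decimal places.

t=0: π = [0.0833, 0.2500, 0.1667, 0.3333, 0.1667], E[r] = 3.0000, γ^t·E[r] = 3.000000, running G = 3.000000
t=1: π = [0.1944, 0.2569, 0.1250, 0.1736, 0.2500], E[r] = 2.9861, γ^t·E[r] = 2.090278, running G = 5.090278
t=2: π = [0.1927, 0.2199, 0.1366, 0.2008, 0.2500], E[r] = 2.9907, γ^t·E[r] = 1.465463, running G = 6.555741
t=3: π = [0.1898, 0.2308, 0.1382, 0.1913, 0.2500], E[r] = 2.9592, γ^t·E[r] = 1.015006, running G = 7.570747
t=4: π = [0.1909, 0.2276, 0.1380, 0.1935, 0.2500], E[r] = 2.9668, γ^t·E[r] = 0.712332, running G = 8.283079
t=5: π = [0.1906, 0.2284, 0.1382, 0.1929, 0.2500], E[r] = 2.9643, γ^t·E[r] = 0.498207, running G = 8.781285
t=6: π = [0.1907, 0.2282, 0.1381, 0.1930, 0.2500], E[r] = 2.9649, γ^t·E[r] = 0.348816, running G = 9.130101

G = 9.1301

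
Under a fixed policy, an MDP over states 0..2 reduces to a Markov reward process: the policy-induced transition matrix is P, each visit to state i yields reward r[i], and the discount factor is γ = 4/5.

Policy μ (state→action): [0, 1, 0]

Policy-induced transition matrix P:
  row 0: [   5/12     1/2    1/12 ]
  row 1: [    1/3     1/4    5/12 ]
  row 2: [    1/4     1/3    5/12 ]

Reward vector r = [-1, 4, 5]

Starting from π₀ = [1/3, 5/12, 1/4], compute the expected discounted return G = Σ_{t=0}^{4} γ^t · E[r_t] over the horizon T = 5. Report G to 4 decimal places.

t=0: π = [0.3333, 0.4167, 0.2500], E[r] = 2.5833, γ^t·E[r] = 2.583333, running G = 2.583333
t=1: π = [0.3403, 0.3542, 0.3056], E[r] = 2.6042, γ^t·E[r] = 2.083333, running G = 4.666667
t=2: π = [0.3362, 0.3605, 0.3032], E[r] = 2.6221, γ^t·E[r] = 1.678148, running G = 6.344815
t=3: π = [0.3361, 0.3593, 0.3046], E[r] = 2.6242, γ^t·E[r] = 1.343580, running G = 7.688395
t=4: π = [0.3360, 0.3594, 0.3046], E[r] = 2.6249, γ^t·E[r] = 1.075139, running G = 8.763534

G = 8.7635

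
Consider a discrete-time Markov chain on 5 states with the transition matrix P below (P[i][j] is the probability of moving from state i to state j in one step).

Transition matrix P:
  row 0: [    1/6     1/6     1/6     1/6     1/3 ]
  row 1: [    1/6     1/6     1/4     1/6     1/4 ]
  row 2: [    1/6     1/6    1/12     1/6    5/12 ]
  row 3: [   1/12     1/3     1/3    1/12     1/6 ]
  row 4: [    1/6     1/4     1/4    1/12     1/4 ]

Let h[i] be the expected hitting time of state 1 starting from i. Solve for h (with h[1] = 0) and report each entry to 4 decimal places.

h = [4.6804, 0.0000, 4.6566, 4.0043, 4.3705]

First-step conditioning: h[1] = 0; for i ≠ 1, h[i] = 1 + Σ_k P[i][k]·h[k].
  h[0] = 1 + 1/6·h[0] + 1/6·h[2] + 1/6·h[3] + 1/3·h[4]
  h[2] = 1 + 1/6·h[0] + 1/12·h[2] + 1/6·h[3] + 5/12·h[4]
  h[3] = 1 + 1/12·h[0] + 1/3·h[2] + 1/12·h[3] + 1/6·h[4]
  h[4] = 1 + 1/6·h[0] + 1/4·h[2] + 1/12·h[3] + 1/4·h[4]
Solving the 4×4 linear system over states ≠ 1 gives exactly h = [4320/923, 0, 4298/923, 3696/923, 4034/923] (h[1] = 0 is the target).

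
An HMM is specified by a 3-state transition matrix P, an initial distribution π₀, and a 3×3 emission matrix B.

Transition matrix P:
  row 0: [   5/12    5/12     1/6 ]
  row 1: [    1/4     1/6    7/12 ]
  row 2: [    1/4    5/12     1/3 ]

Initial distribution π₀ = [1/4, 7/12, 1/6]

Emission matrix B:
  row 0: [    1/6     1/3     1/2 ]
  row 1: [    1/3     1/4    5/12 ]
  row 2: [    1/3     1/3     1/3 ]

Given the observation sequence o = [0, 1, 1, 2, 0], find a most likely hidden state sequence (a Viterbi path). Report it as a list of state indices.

t=0: δ = [4.167e-02, 1.944e-01, 5.556e-02]  (obs o_0=0)
t=1: δ = [1.620e-02, 8.102e-03, 3.781e-02]  ψ = [1, 1, 1]  (obs o_1=1)
t=2: δ = [3.151e-03, 3.938e-03, 4.201e-03]  ψ = [2, 2, 2]  (obs o_2=1)
t=3: δ = [6.564e-04, 7.293e-04, 7.658e-04]  ψ = [0, 2, 1]  (obs o_3=2)
t=4: δ = [4.558e-05, 1.064e-04, 1.418e-04]  ψ = [0, 2, 1]  (obs o_4=0)
backtrack: best end state = 2; path = [1, 2, 2, 1, 2]

path = [1, 2, 2, 1, 2]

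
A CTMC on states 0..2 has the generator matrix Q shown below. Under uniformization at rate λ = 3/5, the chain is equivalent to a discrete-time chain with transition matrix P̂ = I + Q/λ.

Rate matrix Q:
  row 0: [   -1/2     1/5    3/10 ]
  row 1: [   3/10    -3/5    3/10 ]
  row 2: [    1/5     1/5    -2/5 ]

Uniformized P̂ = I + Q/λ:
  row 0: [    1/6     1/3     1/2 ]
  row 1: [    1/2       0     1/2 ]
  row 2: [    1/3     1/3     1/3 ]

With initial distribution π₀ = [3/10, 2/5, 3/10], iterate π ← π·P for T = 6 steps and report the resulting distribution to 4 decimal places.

π = [0.3212, 0.2502, 0.4286]

t=0: π = [0.3000, 0.4000, 0.3000]
t=1: π = [0.3500, 0.2000, 0.4500]
t=2: π = [0.3083, 0.2667, 0.4250]
t=3: π = [0.3264, 0.2444, 0.4292]
t=4: π = [0.3197, 0.2519, 0.4285]
t=5: π = [0.3220, 0.2494, 0.4286]
t=6: π = [0.3212, 0.2502, 0.4286]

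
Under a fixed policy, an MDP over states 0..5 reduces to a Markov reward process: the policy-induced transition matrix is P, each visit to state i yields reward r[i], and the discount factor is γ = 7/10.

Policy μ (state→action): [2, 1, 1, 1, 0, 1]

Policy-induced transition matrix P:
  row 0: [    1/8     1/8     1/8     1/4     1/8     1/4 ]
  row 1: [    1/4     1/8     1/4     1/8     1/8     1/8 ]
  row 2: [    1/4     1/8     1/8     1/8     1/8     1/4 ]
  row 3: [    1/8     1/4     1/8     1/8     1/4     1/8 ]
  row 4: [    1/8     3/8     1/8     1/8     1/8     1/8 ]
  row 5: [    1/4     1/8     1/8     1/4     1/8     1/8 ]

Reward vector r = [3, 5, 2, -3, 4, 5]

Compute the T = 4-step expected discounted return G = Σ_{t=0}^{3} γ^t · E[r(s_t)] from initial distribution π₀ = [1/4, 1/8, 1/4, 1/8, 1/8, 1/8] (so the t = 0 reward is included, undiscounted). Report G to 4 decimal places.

t=0: π = [0.2500, 0.1250, 0.2500, 0.1250, 0.1250, 0.1250], E[r] = 2.6250, γ^t·E[r] = 2.625000, running G = 2.625000
t=1: π = [0.1875, 0.1719, 0.1406, 0.1719, 0.1406, 0.1875], E[r] = 2.6875, γ^t·E[r] = 1.881250, running G = 4.506250
t=2: π = [0.1875, 0.1816, 0.1465, 0.1719, 0.1465, 0.1660], E[r] = 2.6641, γ^t·E[r] = 1.305391, running G = 5.811641
t=3: π = [0.1868, 0.1831, 0.1477, 0.1692, 0.1465, 0.1667], E[r] = 2.6833, γ^t·E[r] = 0.920389, running G = 6.732030

G = 6.7320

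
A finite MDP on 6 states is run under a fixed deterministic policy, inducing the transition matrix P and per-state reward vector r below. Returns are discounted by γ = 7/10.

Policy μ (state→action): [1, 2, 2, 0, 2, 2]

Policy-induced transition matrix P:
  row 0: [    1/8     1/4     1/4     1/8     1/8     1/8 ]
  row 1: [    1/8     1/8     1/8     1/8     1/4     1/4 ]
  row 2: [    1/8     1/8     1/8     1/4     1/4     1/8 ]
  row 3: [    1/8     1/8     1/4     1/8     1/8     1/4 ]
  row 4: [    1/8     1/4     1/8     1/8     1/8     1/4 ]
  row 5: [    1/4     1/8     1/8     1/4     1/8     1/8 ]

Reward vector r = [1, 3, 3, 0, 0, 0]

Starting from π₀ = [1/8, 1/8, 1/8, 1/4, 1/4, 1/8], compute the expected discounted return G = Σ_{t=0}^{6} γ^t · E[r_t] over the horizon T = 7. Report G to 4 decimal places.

t=0: π = [0.1250, 0.1250, 0.1250, 0.2500, 0.2500, 0.1250], E[r] = 0.8750, γ^t·E[r] = 0.875000, running G = 0.875000
t=1: π = [0.1406, 0.1719, 0.1719, 0.1563, 0.1563, 0.2031], E[r] = 1.1719, γ^t·E[r] = 0.820313, running G = 1.695313
t=2: π = [0.1504, 0.1621, 0.1621, 0.1719, 0.1680, 0.1855], E[r] = 1.1230, γ^t·E[r] = 0.550293, running G = 2.245605
t=3: π = [0.1482, 0.1648, 0.1653, 0.1685, 0.1655, 0.1877], E[r] = 1.1384, γ^t·E[r] = 0.390481, running G = 2.636086
t=4: π = [0.1485, 0.1642, 0.1646, 0.1691, 0.1663, 0.1873], E[r] = 1.1349, γ^t·E[r] = 0.272479, running G = 2.908565
t=5: π = [0.1484, 0.1643, 0.1647, 0.1690, 0.1661, 0.1875], E[r] = 1.1355, γ^t·E[r] = 0.190850, running G = 3.099416
t=6: π = [0.1484, 0.1643, 0.1647, 0.1690, 0.1661, 0.1874], E[r] = 1.1354, γ^t·E[r] = 0.133579, running G = 3.232995

G = 3.2330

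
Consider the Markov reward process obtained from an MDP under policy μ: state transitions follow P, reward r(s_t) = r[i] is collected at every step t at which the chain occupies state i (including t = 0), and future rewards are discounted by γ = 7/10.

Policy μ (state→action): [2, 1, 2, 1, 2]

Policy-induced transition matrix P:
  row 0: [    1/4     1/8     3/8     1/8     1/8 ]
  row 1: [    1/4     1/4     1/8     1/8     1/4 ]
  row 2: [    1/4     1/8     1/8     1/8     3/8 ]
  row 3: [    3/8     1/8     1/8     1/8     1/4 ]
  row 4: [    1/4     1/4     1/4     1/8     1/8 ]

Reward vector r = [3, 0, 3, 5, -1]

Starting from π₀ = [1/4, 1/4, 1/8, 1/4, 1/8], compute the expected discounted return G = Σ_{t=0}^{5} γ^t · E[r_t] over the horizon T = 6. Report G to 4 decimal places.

G = 5.8680

t=0: π = [0.2500, 0.2500, 0.1250, 0.2500, 0.1250], E[r] = 2.2500, γ^t·E[r] = 2.250000, running G = 2.250000
t=1: π = [0.2813, 0.1719, 0.2031, 0.1250, 0.2188], E[r] = 1.8594, γ^t·E[r] = 1.301563, running G = 3.551563
t=2: π = [0.2656, 0.1738, 0.2227, 0.1250, 0.2129], E[r] = 1.8770, γ^t·E[r] = 0.919707, running G = 4.471270
t=3: π = [0.2656, 0.1733, 0.2180, 0.1250, 0.2180], E[r] = 1.8579, γ^t·E[r] = 0.637263, running G = 5.108533
t=4: π = [0.2656, 0.1739, 0.2187, 0.1250, 0.2168], E[r] = 1.8611, γ^t·E[r] = 0.446839, running G = 5.555372
t=5: π = [0.2656, 0.1738, 0.2185, 0.1250, 0.2170], E[r] = 1.8604, γ^t·E[r] = 0.312671, running G = 5.868043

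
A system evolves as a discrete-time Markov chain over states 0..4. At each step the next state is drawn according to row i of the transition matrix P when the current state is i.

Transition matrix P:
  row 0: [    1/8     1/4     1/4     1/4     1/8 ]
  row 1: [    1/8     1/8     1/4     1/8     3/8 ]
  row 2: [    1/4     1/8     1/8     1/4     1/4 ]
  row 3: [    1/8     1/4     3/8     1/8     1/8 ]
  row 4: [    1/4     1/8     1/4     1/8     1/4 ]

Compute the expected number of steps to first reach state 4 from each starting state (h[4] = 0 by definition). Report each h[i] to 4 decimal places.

h = [4.8941, 3.8118, 4.4706, 4.8471, 0.0000]

First-step conditioning: h[4] = 0; for i ≠ 4, h[i] = 1 + Σ_k P[i][k]·h[k].
  h[0] = 1 + 1/8·h[0] + 1/4·h[1] + 1/4·h[2] + 1/4·h[3]
  h[1] = 1 + 1/8·h[0] + 1/8·h[1] + 1/4·h[2] + 1/8·h[3]
  h[2] = 1 + 1/4·h[0] + 1/8·h[1] + 1/8·h[2] + 1/4·h[3]
  h[3] = 1 + 1/8·h[0] + 1/4·h[1] + 3/8·h[2] + 1/8·h[3]
Solving the 4×4 linear system over states ≠ 4 gives exactly h = [416/85, 324/85, 76/17, 412/85, 0] (h[4] = 0 is the target).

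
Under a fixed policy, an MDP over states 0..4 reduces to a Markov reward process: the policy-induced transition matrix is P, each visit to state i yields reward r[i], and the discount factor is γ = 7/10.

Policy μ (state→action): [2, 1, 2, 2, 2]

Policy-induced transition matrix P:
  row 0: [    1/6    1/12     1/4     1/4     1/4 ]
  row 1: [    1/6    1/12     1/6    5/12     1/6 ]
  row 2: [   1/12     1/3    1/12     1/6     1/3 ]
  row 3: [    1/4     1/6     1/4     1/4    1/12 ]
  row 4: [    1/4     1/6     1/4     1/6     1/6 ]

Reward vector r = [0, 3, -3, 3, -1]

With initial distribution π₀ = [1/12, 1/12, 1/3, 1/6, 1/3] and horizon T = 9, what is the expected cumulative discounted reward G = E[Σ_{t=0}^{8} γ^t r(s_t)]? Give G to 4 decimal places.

G = 0.4169

t=0: π = [0.0833, 0.0833, 0.3333, 0.1667, 0.3333], E[r] = -0.5833, γ^t·E[r] = -0.583333, running G = -0.583333
t=1: π = [0.1806, 0.2083, 0.1875, 0.2083, 0.2153], E[r] = 0.4722, γ^t·E[r] = 0.330556, running G = -0.252778
t=2: π = [0.1863, 0.1655, 0.2014, 0.2512, 0.1956], E[r] = 0.4502, γ^t·E[r] = 0.220613, running G = -0.032164
t=3: π = [0.1871, 0.1709, 0.2026, 0.2445, 0.1948], E[r] = 0.4435, γ^t·E[r] = 0.152114, running G = 0.119949
t=4: π = [0.1864, 0.1706, 0.2020, 0.2454, 0.1957], E[r] = 0.4463, γ^t·E[r] = 0.107155, running G = 0.227104
t=5: π = [0.1866, 0.1706, 0.2021, 0.2453, 0.1954], E[r] = 0.4459, γ^t·E[r] = 0.074936, running G = 0.302040
t=6: π = [0.1865, 0.1706, 0.2021, 0.2453, 0.1955], E[r] = 0.4459, γ^t·E[r] = 0.052462, running G = 0.354502
t=7: π = [0.1866, 0.1706, 0.2021, 0.2453, 0.1955], E[r] = 0.4459, γ^t·E[r] = 0.036723, running G = 0.391225
t=8: π = [0.1866, 0.1706, 0.2021, 0.2453, 0.1955], E[r] = 0.4459, γ^t·E[r] = 0.025706, running G = 0.416931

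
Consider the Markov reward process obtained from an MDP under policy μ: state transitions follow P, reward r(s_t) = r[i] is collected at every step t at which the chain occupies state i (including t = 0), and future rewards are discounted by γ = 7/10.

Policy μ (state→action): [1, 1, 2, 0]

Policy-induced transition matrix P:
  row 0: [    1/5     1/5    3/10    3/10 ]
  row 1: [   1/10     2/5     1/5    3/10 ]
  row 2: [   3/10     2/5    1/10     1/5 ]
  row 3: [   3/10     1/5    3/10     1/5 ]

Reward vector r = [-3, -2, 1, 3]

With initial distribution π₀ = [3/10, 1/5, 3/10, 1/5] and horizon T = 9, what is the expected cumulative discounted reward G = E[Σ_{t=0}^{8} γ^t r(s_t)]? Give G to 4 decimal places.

t=0: π = [0.3000, 0.2000, 0.3000, 0.2000], E[r] = -0.4000, γ^t·E[r] = -0.400000, running G = -0.400000
t=1: π = [0.2300, 0.3000, 0.2200, 0.2500], E[r] = -0.3200, γ^t·E[r] = -0.224000, running G = -0.624000
t=2: π = [0.2170, 0.3040, 0.2260, 0.2530], E[r] = -0.2740, γ^t·E[r] = -0.134260, running G = -0.758260
t=3: π = [0.2175, 0.3060, 0.2244, 0.2521], E[r] = -0.2838, γ^t·E[r] = -0.097343, running G = -0.855603
t=4: π = [0.2171, 0.3061, 0.2245, 0.2524], E[r] = -0.2817, γ^t·E[r] = -0.067646, running G = -0.923249
t=5: π = [0.2171, 0.3061, 0.2245, 0.2523], E[r] = -0.2821, γ^t·E[r] = -0.047404, running G = -0.970653
t=6: π = [0.2171, 0.3061, 0.2245, 0.2523], E[r] = -0.2820, γ^t·E[r] = -0.033177, running G = -1.003830
t=7: π = [0.2171, 0.3061, 0.2245, 0.2523], E[r] = -0.2820, γ^t·E[r] = -0.023224, running G = -1.027054
t=8: π = [0.2171, 0.3061, 0.2245, 0.2523], E[r] = -0.2820, γ^t·E[r] = -0.016257, running G = -1.043311

G = -1.0433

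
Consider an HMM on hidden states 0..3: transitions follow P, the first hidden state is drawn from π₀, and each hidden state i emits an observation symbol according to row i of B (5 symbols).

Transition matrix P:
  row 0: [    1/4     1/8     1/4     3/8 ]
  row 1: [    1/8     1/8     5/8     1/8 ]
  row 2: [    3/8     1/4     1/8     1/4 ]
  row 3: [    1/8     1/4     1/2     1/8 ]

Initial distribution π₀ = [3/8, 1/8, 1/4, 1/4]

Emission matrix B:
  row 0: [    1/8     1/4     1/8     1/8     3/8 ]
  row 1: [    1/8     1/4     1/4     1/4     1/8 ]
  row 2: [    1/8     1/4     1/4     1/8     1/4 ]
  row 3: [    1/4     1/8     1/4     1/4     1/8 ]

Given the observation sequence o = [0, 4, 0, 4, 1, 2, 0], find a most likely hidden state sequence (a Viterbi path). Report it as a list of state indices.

t=0: δ = [4.688e-02, 1.562e-02, 3.125e-02, 6.250e-02]  (obs o_0=0)
t=1: δ = [4.395e-03, 1.953e-03, 7.812e-03, 2.197e-03]  ψ = [0, 3, 3, 0]  (obs o_1=4)
t=2: δ = [3.662e-04, 2.441e-04, 1.526e-04, 4.883e-04]  ψ = [2, 2, 1, 2]  (obs o_2=0)
t=3: δ = [3.433e-05, 1.526e-05, 6.104e-05, 1.717e-05]  ψ = [0, 3, 3, 0]  (obs o_3=4)
t=4: δ = [5.722e-06, 3.815e-06, 2.384e-06, 1.907e-06]  ψ = [2, 2, 1, 2]  (obs o_4=1)
t=5: δ = [1.788e-07, 1.788e-07, 5.960e-07, 5.364e-07]  ψ = [0, 0, 1, 0]  (obs o_5=2)
t=6: δ = [2.794e-08, 1.863e-08, 3.353e-08, 3.725e-08]  ψ = [2, 2, 3, 2]  (obs o_6=0)
backtrack: best end state = 3; path = [3, 2, 3, 2, 1, 2, 3]

path = [3, 2, 3, 2, 1, 2, 3]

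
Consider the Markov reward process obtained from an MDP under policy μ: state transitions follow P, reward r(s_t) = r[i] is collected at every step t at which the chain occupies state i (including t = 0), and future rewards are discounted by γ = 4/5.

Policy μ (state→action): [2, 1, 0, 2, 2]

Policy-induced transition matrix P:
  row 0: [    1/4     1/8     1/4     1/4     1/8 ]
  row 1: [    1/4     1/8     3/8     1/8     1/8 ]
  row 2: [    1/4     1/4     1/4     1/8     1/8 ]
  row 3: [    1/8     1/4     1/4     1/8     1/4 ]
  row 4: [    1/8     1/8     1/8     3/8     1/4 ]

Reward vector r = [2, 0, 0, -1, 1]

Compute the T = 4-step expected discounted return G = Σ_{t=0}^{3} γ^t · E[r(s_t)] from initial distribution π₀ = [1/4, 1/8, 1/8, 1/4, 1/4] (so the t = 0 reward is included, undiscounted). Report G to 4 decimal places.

G = 1.2145

t=0: π = [0.2500, 0.1250, 0.1250, 0.2500, 0.2500], E[r] = 0.5000, γ^t·E[r] = 0.500000, running G = 0.500000
t=1: π = [0.1875, 0.1719, 0.2344, 0.2188, 0.1875], E[r] = 0.3438, γ^t·E[r] = 0.275000, running G = 0.775000
t=2: π = [0.1992, 0.1816, 0.2480, 0.1953, 0.1758], E[r] = 0.3789, γ^t·E[r] = 0.242500, running G = 1.017500
t=3: π = [0.2036, 0.1804, 0.2507, 0.1938, 0.1714], E[r] = 0.3848, γ^t·E[r] = 0.197000, running G = 1.214500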